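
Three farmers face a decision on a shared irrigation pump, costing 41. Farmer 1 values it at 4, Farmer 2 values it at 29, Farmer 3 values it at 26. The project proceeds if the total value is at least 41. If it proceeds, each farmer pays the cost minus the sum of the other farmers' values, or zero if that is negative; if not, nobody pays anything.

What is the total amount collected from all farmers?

19

Total value 59 ≥ cost 41, so it is built.
Farmer 1: others sum to 55; max(0, 41 - 55) = 0.
Farmer 2: others sum to 30; max(0, 41 - 30) = 11.
Farmer 3: others sum to 33; max(0, 41 - 33) = 8.
Total collected = 0 + 11 + 8 = 19.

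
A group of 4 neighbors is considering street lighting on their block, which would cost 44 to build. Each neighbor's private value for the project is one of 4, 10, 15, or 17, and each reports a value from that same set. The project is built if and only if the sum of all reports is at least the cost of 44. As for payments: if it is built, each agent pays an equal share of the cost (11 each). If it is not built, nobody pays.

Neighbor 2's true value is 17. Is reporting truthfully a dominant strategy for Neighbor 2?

Yes

Check each profile of the others' reports and compare truth against every alternative report.
Others report (4, 10, 15): truth gives 6, best alternative gives 6.
Others report (4, 10, 17): truth gives 6, best alternative gives 6.
Others report (4, 15, 10): truth gives 6, best alternative gives 6.
Others report (4, 15, 15): truth gives 6, best alternative gives 6.
Others report (4, 15, 17): truth gives 6, best alternative gives 6.
Others report (4, 17, 10): truth gives 6, best alternative gives 6.
(Remaining 58 profiles checked similarly; truth is weakly best in each.)
In every case the truthful report is at least as good as any alternative, so it is a dominant strategy.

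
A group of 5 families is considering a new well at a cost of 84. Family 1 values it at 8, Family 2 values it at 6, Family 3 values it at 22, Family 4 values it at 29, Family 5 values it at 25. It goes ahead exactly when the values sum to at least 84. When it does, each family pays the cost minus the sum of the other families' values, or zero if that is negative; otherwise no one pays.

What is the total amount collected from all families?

60

Total value 90 ≥ cost 84, so it is built.
Family 1: others sum to 82; max(0, 84 - 82) = 2.
Family 2: others sum to 84; max(0, 84 - 84) = 0.
Family 3: others sum to 68; max(0, 84 - 68) = 16.
Family 4: others sum to 61; max(0, 84 - 61) = 23.
Family 5: others sum to 65; max(0, 84 - 65) = 19.
Total collected = 2 + 0 + 16 + 23 + 19 = 60.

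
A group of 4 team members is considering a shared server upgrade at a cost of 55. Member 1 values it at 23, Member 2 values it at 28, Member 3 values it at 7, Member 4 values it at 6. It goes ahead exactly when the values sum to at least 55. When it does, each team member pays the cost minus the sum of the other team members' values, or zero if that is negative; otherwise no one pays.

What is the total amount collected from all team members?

Total value 64 ≥ cost 55, so it is built.
Member 1: others sum to 41; max(0, 55 - 41) = 14.
Member 2: others sum to 36; max(0, 55 - 36) = 19.
Member 3: others sum to 57; max(0, 55 - 57) = 0.
Member 4: others sum to 58; max(0, 55 - 58) = 0.
Total collected = 14 + 19 + 0 + 0 = 33.

33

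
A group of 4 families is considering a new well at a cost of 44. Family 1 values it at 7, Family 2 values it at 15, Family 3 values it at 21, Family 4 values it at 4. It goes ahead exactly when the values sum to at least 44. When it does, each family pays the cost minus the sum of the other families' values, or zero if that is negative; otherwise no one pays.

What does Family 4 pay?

1

Total value 47 ≥ cost 44, so the project is built.
The other families' values sum to 43.
Cost minus that sum is 44 - 43 = 1.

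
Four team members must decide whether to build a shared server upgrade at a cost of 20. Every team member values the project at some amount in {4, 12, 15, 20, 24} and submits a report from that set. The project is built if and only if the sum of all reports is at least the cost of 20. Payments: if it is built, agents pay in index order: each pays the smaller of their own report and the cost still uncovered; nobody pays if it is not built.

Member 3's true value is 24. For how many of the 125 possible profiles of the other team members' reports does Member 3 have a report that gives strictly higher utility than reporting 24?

Others report (4, 4, 12): truth gives 12; report 4 gives 20 > 12. Violating.
Others report (4, 4, 15): truth gives 12; report 4 gives 20 > 12. Violating.
Others report (4, 4, 20): truth gives 12; report 4 gives 20 > 12. Violating.
Others report (4, 4, 24): truth gives 12; report 4 gives 20 > 12. Violating.
Others report (4, 4, 4): truth gives 12; no alternative beats it.
Others report (4, 12, 4): truth gives 20; no alternative beats it.
(Checking all 125 profiles: 4 have a profitable deviation, 121 do not.)

4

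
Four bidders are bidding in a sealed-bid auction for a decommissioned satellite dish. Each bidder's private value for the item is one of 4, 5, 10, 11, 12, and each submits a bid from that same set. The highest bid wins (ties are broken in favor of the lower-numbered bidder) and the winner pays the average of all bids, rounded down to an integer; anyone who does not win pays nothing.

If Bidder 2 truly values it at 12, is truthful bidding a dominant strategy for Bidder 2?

No

Consider the case where Bidder 1 bids 4, Bidder 3 bids 4 and Bidder 4 bids 4.
Truthful bid 12: wins, pays 6, utility 12 - 6 = 6.
Bid 5 instead: wins, pays 4, utility 12 - 4 = 8.
Since 8 > 6, bidding 5 is strictly better here, so truthful bidding is not dominant.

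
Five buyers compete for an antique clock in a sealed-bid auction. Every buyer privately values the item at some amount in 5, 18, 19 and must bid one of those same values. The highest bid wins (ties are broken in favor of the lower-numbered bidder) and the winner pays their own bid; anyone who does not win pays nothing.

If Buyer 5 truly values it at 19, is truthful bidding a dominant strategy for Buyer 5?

No

Consider the case where Buyer 1 bids 5, Buyer 2 bids 5, Buyer 3 bids 5 and Buyer 4 bids 5.
Truthful bid 19: wins, pays 19, utility 19 - 19 = 0.
Bid 18 instead: wins, pays 18, utility 19 - 18 = 1.
Since 1 > 0, bidding 18 is strictly better here, so truthful bidding is not dominant.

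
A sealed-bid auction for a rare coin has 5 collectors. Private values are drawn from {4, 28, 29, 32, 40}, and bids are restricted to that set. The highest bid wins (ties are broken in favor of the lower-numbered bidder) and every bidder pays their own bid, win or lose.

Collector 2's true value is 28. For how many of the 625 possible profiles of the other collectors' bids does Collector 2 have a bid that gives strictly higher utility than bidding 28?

617

Others bid (4, 4, 4, 29): truth gives -28; bid 29 gives -1 > -28. Violating.
Others bid (4, 4, 4, 32): truth gives -28; bid 4 gives -4 > -28. Violating.
Others bid (4, 4, 4, 40): truth gives -28; bid 4 gives -4 > -28. Violating.
Others bid (4, 4, 28, 29): truth gives -28; bid 29 gives -1 > -28. Violating.
Others bid (4, 4, 4, 4): truth gives 0; no alternative beats it.
Others bid (4, 4, 4, 28): truth gives 0; no alternative beats it.
(Checking all 625 profiles: 617 have a profitable deviation, 8 do not.)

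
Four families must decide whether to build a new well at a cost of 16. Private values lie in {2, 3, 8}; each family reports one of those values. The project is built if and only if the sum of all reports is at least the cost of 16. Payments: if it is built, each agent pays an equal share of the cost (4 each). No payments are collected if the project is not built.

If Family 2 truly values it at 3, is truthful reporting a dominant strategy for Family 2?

No

Consider the case where Family 1 reports 2, Family 3 reports 3 and Family 4 reports 8.
Truthful report 3: project built, pays 4, utility 3 - 4 = -1.
Report 2 instead: project not built, utility 0.
Since 0 > -1, reporting 2 is strictly better here, so truthful reporting is not dominant.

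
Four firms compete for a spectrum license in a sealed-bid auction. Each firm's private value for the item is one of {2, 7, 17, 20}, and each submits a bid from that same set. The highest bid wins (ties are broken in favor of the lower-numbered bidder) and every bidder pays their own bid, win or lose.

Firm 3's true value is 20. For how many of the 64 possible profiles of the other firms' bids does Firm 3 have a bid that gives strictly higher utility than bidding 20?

40

Others bid (2, 2, 2): truth gives 0; bid 7 gives 13 > 0. Violating.
Others bid (2, 2, 7): truth gives 0; bid 7 gives 13 > 0. Violating.
Others bid (2, 2, 17): truth gives 0; bid 17 gives 3 > 0. Violating.
Others bid (2, 7, 2): truth gives 0; bid 17 gives 3 > 0. Violating.
Others bid (2, 2, 20): truth gives 0; no alternative beats it.
Others bid (2, 7, 20): truth gives 0; no alternative beats it.
(Checking all 64 profiles: 40 have a profitable deviation, 24 do not.)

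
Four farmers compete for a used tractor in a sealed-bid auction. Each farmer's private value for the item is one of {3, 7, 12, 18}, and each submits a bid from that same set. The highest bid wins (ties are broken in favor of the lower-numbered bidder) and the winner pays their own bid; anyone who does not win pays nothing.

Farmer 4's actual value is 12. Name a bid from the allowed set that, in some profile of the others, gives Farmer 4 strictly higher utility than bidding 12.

7

Suppose Farmer 1 bids 3, Farmer 2 bids 3 and Farmer 3 bids 3.
Bid 12: wins, pays 12, utility 12 - 12 = 0.
Bid 7: wins, pays 7, utility 12 - 7 = 5.
So bidding 7 beats truth here (5 > 0).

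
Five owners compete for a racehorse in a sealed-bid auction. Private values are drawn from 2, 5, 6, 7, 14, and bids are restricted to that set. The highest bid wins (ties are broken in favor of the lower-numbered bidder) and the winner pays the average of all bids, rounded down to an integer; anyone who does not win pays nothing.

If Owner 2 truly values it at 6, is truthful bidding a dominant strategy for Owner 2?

Consider the case where Owner 1 bids 2, Owner 3 bids 2, Owner 4 bids 2 and Owner 5 bids 7.
Truthful bid 6: loses, pays 0, utility 0.
Bid 7 instead: wins, pays 4, utility 6 - 4 = 2.
Since 2 > 0, bidding 7 is strictly better here, so truthful bidding is not dominant.

No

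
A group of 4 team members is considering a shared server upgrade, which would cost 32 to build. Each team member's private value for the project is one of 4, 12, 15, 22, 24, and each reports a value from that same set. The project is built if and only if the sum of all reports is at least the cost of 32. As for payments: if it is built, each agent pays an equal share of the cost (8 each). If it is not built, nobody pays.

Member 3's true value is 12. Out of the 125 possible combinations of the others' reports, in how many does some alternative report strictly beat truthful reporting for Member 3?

Others report (4, 4, 4): truth gives 0; report 22 gives 4 > 0. Violating.
Others report (4, 4, 12): truth gives 4; no alternative beats it.
Others report (4, 4, 15): truth gives 4; no alternative beats it.
(Checking all 125 profiles: 1 has a profitable deviation, 124 do not.)

1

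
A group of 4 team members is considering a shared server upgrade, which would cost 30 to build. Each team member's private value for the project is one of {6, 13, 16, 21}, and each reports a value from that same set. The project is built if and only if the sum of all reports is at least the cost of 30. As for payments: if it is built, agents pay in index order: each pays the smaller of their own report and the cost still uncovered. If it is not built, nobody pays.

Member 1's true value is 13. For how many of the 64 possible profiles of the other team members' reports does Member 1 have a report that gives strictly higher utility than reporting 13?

63

Others report (6, 6, 13): truth gives 0; report 6 gives 7 > 0. Violating.
Others report (6, 6, 16): truth gives 0; report 6 gives 7 > 0. Violating.
Others report (6, 6, 21): truth gives 0; report 6 gives 7 > 0. Violating.
Others report (6, 13, 6): truth gives 0; report 6 gives 7 > 0. Violating.
Others report (6, 6, 6): truth gives 0; no alternative beats it.
(Checking all 64 profiles: 63 have a profitable deviation, 1 does not.)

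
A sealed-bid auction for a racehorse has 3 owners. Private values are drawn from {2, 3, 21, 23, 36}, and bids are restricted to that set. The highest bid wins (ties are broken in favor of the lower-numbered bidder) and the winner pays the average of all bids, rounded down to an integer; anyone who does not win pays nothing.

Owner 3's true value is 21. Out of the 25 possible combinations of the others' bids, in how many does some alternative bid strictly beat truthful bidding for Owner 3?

9

Others bid (2, 2): truth gives 13; bid 3 gives 19 > 13. Violating.
Others bid (2, 21): truth gives 0; bid 23 gives 6 > 0. Violating.
Others bid (2, 23): truth gives 0; bid 36 gives 1 > 0. Violating.
Others bid (3, 21): truth gives 0; bid 23 gives 6 > 0. Violating.
Others bid (2, 3): truth gives 13; no alternative beats it.
Others bid (2, 36): truth gives 0; no alternative beats it.
(Checking all 25 profiles: 9 have a profitable deviation, 16 do not.)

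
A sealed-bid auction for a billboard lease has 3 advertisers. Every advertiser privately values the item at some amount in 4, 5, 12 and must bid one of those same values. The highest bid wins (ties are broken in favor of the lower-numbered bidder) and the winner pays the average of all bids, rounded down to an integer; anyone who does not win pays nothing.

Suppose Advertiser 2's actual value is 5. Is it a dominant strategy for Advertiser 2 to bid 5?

Check each profile of the others' bids and compare truth against every alternative bid.
Others bid (4, 4): truth gives 1, best alternative gives 0.
Others bid (4, 5): truth gives 1, best alternative gives 0.
Others bid (4, 12): truth gives 0, best alternative gives 0.
Others bid (5, 4): truth gives 0, best alternative gives 0.
Others bid (5, 5): truth gives 0, best alternative gives 0.
Others bid (5, 12): truth gives 0, best alternative gives 0.
(Remaining 3 profiles checked similarly; truth is weakly best in each.)
In every case the truthful bid is at least as good as any alternative, so it is a dominant strategy.

Yes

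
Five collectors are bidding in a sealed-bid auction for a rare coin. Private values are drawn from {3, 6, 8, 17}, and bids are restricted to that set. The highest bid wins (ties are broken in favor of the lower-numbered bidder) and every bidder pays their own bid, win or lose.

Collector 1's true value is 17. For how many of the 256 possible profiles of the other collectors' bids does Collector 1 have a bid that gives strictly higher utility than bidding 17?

81

Others bid (3, 3, 3, 3): truth gives 0; bid 3 gives 14 > 0. Violating.
Others bid (3, 3, 3, 6): truth gives 0; bid 6 gives 11 > 0. Violating.
Others bid (3, 3, 3, 8): truth gives 0; bid 8 gives 9 > 0. Violating.
Others bid (3, 3, 6, 3): truth gives 0; bid 6 gives 11 > 0. Violating.
Others bid (3, 3, 3, 17): truth gives 0; no alternative beats it.
Others bid (3, 3, 6, 17): truth gives 0; no alternative beats it.
(Checking all 256 profiles: 81 have a profitable deviation, 175 do not.)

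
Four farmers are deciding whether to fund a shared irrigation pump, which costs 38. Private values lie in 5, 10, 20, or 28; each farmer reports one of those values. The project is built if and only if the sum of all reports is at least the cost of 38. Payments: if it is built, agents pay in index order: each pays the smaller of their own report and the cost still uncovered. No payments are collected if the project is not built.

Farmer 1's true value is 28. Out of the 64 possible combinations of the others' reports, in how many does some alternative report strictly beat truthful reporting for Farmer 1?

Others report (5, 5, 10): truth gives 0; report 20 gives 8 > 0. Violating.
Others report (5, 5, 20): truth gives 0; report 10 gives 18 > 0. Violating.
Others report (5, 5, 28): truth gives 0; report 5 gives 23 > 0. Violating.
Others report (5, 10, 5): truth gives 0; report 20 gives 8 > 0. Violating.
Others report (5, 5, 5): truth gives 0; no alternative beats it.
(Checking all 64 profiles: 63 have a profitable deviation, 1 does not.)

63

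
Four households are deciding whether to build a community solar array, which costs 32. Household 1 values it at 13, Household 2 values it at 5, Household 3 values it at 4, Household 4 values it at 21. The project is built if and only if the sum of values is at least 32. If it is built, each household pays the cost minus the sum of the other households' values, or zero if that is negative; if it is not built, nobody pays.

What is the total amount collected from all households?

12

Total value 43 ≥ cost 32, so it is built.
Household 1: others sum to 30; max(0, 32 - 30) = 2.
Household 2: others sum to 38; max(0, 32 - 38) = 0.
Household 3: others sum to 39; max(0, 32 - 39) = 0.
Household 4: others sum to 22; max(0, 32 - 22) = 10.
Total collected = 2 + 0 + 0 + 10 = 12.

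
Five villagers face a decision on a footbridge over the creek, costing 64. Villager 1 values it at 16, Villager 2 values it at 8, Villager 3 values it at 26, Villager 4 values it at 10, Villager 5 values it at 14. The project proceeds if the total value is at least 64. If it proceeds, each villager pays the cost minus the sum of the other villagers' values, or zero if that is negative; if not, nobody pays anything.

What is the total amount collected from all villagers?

Total value 74 ≥ cost 64, so it is built.
Villager 1: others sum to 58; max(0, 64 - 58) = 6.
Villager 2: others sum to 66; max(0, 64 - 66) = 0.
Villager 3: others sum to 48; max(0, 64 - 48) = 16.
Villager 4: others sum to 64; max(0, 64 - 64) = 0.
Villager 5: others sum to 60; max(0, 64 - 60) = 4.
Total collected = 6 + 0 + 16 + 0 + 4 = 26.

26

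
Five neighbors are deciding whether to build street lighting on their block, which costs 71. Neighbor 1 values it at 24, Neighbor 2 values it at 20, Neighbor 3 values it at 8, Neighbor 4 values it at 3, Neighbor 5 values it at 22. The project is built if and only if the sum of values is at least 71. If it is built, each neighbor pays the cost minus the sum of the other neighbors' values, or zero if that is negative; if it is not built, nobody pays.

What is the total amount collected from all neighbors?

50

Total value 77 ≥ cost 71, so it is built.
Neighbor 1: others sum to 53; max(0, 71 - 53) = 18.
Neighbor 2: others sum to 57; max(0, 71 - 57) = 14.
Neighbor 3: others sum to 69; max(0, 71 - 69) = 2.
Neighbor 4: others sum to 74; max(0, 71 - 74) = 0.
Neighbor 5: others sum to 55; max(0, 71 - 55) = 16.
Total collected = 18 + 14 + 2 + 0 + 16 = 50.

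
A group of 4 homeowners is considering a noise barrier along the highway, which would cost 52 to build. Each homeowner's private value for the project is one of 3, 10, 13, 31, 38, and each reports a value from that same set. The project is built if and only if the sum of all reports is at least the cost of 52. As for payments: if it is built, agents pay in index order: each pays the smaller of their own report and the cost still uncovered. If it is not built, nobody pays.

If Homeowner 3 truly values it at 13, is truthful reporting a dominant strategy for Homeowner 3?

Consider the case where Homeowner 1 reports 3, Homeowner 2 reports 3 and Homeowner 4 reports 38.
Truthful report 13: project built, pays 13, utility 13 - 13 = 0.
Report 10 instead: project built, pays 10, utility 13 - 10 = 3.
Since 3 > 0, reporting 10 is strictly better here, so truthful reporting is not dominant.

No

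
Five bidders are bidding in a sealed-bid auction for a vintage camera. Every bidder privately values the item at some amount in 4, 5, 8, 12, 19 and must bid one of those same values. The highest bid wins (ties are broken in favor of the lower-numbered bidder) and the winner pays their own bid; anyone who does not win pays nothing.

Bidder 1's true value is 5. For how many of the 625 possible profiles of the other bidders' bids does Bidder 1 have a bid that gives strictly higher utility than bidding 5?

1

Others bid (4, 4, 4, 4): truth gives 0; bid 4 gives 1 > 0. Violating.
Others bid (4, 4, 4, 5): truth gives 0; no alternative beats it.
Others bid (4, 4, 4, 8): truth gives 0; no alternative beats it.
(Checking all 625 profiles: 1 has a profitable deviation, 624 do not.)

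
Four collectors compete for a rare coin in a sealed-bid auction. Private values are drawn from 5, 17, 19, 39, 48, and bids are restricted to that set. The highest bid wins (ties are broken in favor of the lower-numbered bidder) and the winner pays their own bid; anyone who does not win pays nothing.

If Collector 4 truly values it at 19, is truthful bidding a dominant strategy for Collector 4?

Consider the case where Collector 1 bids 5, Collector 2 bids 5 and Collector 3 bids 5.
Truthful bid 19: wins, pays 19, utility 19 - 19 = 0.
Bid 17 instead: wins, pays 17, utility 19 - 17 = 2.
Since 2 > 0, bidding 17 is strictly better here, so truthful bidding is not dominant.

No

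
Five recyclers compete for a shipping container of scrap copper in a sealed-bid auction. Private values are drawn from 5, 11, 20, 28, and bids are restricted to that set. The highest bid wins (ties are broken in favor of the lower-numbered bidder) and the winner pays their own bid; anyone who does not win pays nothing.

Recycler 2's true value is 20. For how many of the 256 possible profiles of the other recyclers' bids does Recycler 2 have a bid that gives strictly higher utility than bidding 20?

8

Others bid (5, 5, 5, 5): truth gives 0; bid 11 gives 9 > 0. Violating.
Others bid (5, 5, 5, 11): truth gives 0; bid 11 gives 9 > 0. Violating.
Others bid (5, 5, 11, 5): truth gives 0; bid 11 gives 9 > 0. Violating.
Others bid (5, 5, 11, 11): truth gives 0; bid 11 gives 9 > 0. Violating.
Others bid (5, 5, 5, 20): truth gives 0; no alternative beats it.
Others bid (5, 5, 5, 28): truth gives 0; no alternative beats it.
(Checking all 256 profiles: 8 have a profitable deviation, 248 do not.)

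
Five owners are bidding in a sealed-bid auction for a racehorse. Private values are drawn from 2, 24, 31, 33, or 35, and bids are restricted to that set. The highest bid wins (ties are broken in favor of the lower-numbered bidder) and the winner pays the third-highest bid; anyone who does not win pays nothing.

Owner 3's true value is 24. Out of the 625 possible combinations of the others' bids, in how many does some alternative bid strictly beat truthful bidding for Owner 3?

12

Others bid (2, 2, 2, 31): truth gives 0; bid 31 gives 22 > 0. Violating.
Others bid (2, 2, 2, 33): truth gives 0; bid 33 gives 22 > 0. Violating.
Others bid (2, 2, 2, 35): truth gives 0; bid 35 gives 22 > 0. Violating.
Others bid (2, 2, 31, 2): truth gives 0; bid 31 gives 22 > 0. Violating.
Others bid (2, 2, 2, 2): truth gives 22; no alternative beats it.
Others bid (2, 2, 2, 24): truth gives 22; no alternative beats it.
(Checking all 625 profiles: 12 have a profitable deviation, 613 do not.)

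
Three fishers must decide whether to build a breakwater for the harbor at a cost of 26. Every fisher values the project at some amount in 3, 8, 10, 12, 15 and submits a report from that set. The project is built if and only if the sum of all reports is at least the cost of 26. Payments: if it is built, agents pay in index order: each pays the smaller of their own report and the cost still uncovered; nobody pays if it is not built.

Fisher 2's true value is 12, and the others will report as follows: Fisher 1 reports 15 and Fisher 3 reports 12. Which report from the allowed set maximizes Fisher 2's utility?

Report 3: project built, pays 3, utility 12 - 3 = 9.
Report 8: project built, pays 8, utility 12 - 8 = 4.
Report 10: project built, pays 10, utility 12 - 10 = 2.
Report 12: project built, pays 11, utility 12 - 11 = 1.
Report 15: project built, pays 11, utility 12 - 11 = 1.
The best choice is 3 with utility 9.

3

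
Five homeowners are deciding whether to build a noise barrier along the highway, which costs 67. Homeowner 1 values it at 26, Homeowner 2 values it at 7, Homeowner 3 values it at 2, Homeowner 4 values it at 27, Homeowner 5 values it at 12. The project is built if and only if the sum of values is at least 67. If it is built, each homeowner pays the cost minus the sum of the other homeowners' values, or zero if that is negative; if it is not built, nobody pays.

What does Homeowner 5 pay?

5

Total value 74 ≥ cost 67, so the project is built.
The other homeowners' values sum to 62.
Cost minus that sum is 67 - 62 = 5.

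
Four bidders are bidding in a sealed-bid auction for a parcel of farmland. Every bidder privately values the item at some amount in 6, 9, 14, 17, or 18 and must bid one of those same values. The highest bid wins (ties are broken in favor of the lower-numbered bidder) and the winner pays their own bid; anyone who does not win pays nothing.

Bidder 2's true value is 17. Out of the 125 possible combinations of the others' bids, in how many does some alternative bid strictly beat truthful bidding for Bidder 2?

Others bid (6, 6, 6): truth gives 0; bid 9 gives 8 > 0. Violating.
Others bid (6, 6, 9): truth gives 0; bid 9 gives 8 > 0. Violating.
Others bid (6, 6, 14): truth gives 0; bid 14 gives 3 > 0. Violating.
Others bid (6, 9, 6): truth gives 0; bid 9 gives 8 > 0. Violating.
Others bid (6, 6, 17): truth gives 0; no alternative beats it.
Others bid (6, 6, 18): truth gives 0; no alternative beats it.
(Checking all 125 profiles: 18 have a profitable deviation, 107 do not.)

18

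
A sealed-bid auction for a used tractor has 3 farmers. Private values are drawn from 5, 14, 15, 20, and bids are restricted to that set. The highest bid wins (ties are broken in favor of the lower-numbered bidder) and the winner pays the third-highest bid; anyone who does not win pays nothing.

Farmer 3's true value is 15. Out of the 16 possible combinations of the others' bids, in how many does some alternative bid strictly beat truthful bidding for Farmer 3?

4

Others bid (5, 15): truth gives 0; bid 20 gives 10 > 0. Violating.
Others bid (14, 15): truth gives 0; bid 20 gives 1 > 0. Violating.
Others bid (15, 5): truth gives 0; bid 20 gives 10 > 0. Violating.
Others bid (15, 14): truth gives 0; bid 20 gives 1 > 0. Violating.
Others bid (5, 5): truth gives 10; no alternative beats it.
Others bid (5, 14): truth gives 10; no alternative beats it.
(Checking all 16 profiles: 4 have a profitable deviation, 12 do not.)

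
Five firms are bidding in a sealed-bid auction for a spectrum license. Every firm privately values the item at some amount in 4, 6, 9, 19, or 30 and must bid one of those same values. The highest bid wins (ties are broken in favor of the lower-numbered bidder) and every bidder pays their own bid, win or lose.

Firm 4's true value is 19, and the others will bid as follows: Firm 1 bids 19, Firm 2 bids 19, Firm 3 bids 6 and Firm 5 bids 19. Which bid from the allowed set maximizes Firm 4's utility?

4

Bid 4: loses but pays 4, utility -4.
Bid 6: loses but pays 6, utility -6.
Bid 9: loses but pays 9, utility -9.
Bid 19: loses but pays 19, utility -19.
Bid 30: wins, pays 30, utility 19 - 30 = -11.
The best choice is 4 with utility -4.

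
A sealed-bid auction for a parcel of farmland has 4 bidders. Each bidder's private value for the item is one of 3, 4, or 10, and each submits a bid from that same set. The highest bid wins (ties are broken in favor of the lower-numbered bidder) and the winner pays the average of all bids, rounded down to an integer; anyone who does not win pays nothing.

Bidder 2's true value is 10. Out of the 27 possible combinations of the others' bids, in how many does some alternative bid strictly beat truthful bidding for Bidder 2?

Others bid (3, 3, 3): truth gives 6; bid 4 gives 7 > 6. Violating.
Others bid (3, 3, 4): truth gives 5; bid 4 gives 7 > 5. Violating.
Others bid (3, 4, 3): truth gives 5; bid 4 gives 7 > 5. Violating.
Others bid (3, 4, 4): truth gives 5; bid 4 gives 7 > 5. Violating.
Others bid (3, 3, 10): truth gives 4; no alternative beats it.
Others bid (3, 4, 10): truth gives 4; no alternative beats it.
(Checking all 27 profiles: 4 have a profitable deviation, 23 do not.)

4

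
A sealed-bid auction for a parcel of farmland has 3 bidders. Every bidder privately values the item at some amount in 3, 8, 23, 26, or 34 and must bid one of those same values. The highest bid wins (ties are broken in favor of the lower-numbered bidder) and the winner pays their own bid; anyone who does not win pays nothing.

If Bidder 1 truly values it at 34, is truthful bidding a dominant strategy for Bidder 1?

Consider the case where Bidder 2 bids 3 and Bidder 3 bids 3.
Truthful bid 34: wins, pays 34, utility 34 - 34 = 0.
Bid 3 instead: wins, pays 3, utility 34 - 3 = 31.
Since 31 > 0, bidding 3 is strictly better here, so truthful bidding is not dominant.

No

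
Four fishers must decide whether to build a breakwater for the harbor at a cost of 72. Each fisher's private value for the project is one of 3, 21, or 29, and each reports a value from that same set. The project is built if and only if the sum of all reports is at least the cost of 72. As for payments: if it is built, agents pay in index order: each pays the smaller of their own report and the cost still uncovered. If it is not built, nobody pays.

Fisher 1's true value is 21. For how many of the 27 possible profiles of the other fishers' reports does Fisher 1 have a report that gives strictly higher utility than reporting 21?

7

Others report (21, 21, 29): truth gives 0; report 3 gives 18 > 0. Violating.
Others report (21, 29, 21): truth gives 0; report 3 gives 18 > 0. Violating.
Others report (21, 29, 29): truth gives 0; report 3 gives 18 > 0. Violating.
Others report (29, 21, 21): truth gives 0; report 3 gives 18 > 0. Violating.
Others report (3, 3, 3): truth gives 0; no alternative beats it.
Others report (3, 3, 21): truth gives 0; no alternative beats it.
(Checking all 27 profiles: 7 have a profitable deviation, 20 do not.)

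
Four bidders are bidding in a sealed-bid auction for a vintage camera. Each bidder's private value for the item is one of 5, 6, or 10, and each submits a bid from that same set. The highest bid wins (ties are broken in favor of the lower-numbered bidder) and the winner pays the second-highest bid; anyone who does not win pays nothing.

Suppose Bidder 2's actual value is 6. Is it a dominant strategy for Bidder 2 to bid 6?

Yes

Check each profile of the others' bids and compare truth against every alternative bid.
Others bid (5, 5, 5): truth gives 1, best alternative gives 1.
Others bid (5, 5, 6): truth gives 0, best alternative gives 0.
Others bid (5, 5, 10): truth gives 0, best alternative gives 0.
Others bid (5, 6, 5): truth gives 0, best alternative gives 0.
Others bid (5, 6, 6): truth gives 0, best alternative gives 0.
Others bid (5, 6, 10): truth gives 0, best alternative gives 0.
(Remaining 21 profiles checked similarly; truth is weakly best in each.)
In every case the truthful bid is at least as good as any alternative, so it is a dominant strategy.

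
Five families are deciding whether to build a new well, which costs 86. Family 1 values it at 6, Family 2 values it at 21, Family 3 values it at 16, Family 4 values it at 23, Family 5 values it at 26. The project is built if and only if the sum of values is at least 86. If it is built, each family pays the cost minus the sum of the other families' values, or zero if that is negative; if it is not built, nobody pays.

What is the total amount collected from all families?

Total value 92 ≥ cost 86, so it is built.
Family 1: others sum to 86; max(0, 86 - 86) = 0.
Family 2: others sum to 71; max(0, 86 - 71) = 15.
Family 3: others sum to 76; max(0, 86 - 76) = 10.
Family 4: others sum to 69; max(0, 86 - 69) = 17.
Family 5: others sum to 66; max(0, 86 - 66) = 20.
Total collected = 0 + 15 + 10 + 17 + 20 = 62.

62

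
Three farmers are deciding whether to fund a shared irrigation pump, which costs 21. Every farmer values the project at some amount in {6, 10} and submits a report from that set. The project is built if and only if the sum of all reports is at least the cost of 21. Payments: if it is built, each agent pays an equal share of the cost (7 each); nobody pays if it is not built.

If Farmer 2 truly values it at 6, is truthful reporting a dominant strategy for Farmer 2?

Yes

Check each profile of the others' reports and compare truth against every alternative report.
Others report (6, 6): truth gives 0, best alternative gives -1.
Others report (6, 10): truth gives -1, best alternative gives -1.
Others report (10, 6): truth gives -1, best alternative gives -1.
Others report (10, 10): truth gives -1, best alternative gives -1.
In every case the truthful report is at least as good as any alternative, so it is a dominant strategy.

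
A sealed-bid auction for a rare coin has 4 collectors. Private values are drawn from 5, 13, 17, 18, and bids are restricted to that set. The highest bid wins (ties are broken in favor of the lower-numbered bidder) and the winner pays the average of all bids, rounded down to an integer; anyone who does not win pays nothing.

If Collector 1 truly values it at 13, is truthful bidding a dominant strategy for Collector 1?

Consider the case where Collector 2 bids 5, Collector 3 bids 5 and Collector 4 bids 5.
Truthful bid 13: wins, pays 7, utility 13 - 7 = 6.
Bid 5 instead: wins, pays 5, utility 13 - 5 = 8.
Since 8 > 6, bidding 5 is strictly better here, so truthful bidding is not dominant.

No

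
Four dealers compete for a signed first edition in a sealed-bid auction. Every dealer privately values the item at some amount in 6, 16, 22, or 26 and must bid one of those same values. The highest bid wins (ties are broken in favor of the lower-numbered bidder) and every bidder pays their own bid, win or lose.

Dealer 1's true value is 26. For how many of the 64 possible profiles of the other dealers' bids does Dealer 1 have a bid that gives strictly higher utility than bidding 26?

Others bid (6, 6, 6): truth gives 0; bid 6 gives 20 > 0. Violating.
Others bid (6, 6, 16): truth gives 0; bid 16 gives 10 > 0. Violating.
Others bid (6, 6, 22): truth gives 0; bid 22 gives 4 > 0. Violating.
Others bid (6, 16, 6): truth gives 0; bid 16 gives 10 > 0. Violating.
Others bid (6, 6, 26): truth gives 0; no alternative beats it.
Others bid (6, 16, 26): truth gives 0; no alternative beats it.
(Checking all 64 profiles: 27 have a profitable deviation, 37 do not.)

27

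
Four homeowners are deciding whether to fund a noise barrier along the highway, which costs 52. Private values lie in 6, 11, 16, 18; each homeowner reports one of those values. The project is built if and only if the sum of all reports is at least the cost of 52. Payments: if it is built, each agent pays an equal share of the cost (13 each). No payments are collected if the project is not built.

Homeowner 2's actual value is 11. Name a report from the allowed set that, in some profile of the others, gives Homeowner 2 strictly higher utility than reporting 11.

6

Suppose Homeowner 1 reports 6, Homeowner 3 reports 18 and Homeowner 4 reports 18.
Report 11: project built, pays 13, utility 11 - 13 = -2.
Report 6: project not built, utility 0.
So reporting 6 beats truth here (0 > -2).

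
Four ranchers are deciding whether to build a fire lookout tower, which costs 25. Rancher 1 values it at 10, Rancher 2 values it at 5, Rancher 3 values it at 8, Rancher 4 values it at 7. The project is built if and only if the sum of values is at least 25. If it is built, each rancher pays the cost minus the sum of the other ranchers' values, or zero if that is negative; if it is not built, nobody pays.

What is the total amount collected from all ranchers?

Total value 30 ≥ cost 25, so it is built.
Rancher 1: others sum to 20; max(0, 25 - 20) = 5.
Rancher 2: others sum to 25; max(0, 25 - 25) = 0.
Rancher 3: others sum to 22; max(0, 25 - 22) = 3.
Rancher 4: others sum to 23; max(0, 25 - 23) = 2.
Total collected = 5 + 0 + 3 + 2 = 10.

10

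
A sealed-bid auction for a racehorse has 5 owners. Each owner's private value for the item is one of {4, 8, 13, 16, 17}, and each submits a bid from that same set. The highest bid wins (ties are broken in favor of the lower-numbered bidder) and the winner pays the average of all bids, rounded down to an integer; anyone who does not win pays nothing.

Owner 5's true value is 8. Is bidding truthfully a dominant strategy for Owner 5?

Consider the case where Owner 1 bids 4, Owner 2 bids 4, Owner 3 bids 4 and Owner 4 bids 8.
Truthful bid 8: loses, pays 0, utility 0.
Bid 13 instead: wins, pays 6, utility 8 - 6 = 2.
Since 2 > 0, bidding 13 is strictly better here, so truthful bidding is not dominant.

No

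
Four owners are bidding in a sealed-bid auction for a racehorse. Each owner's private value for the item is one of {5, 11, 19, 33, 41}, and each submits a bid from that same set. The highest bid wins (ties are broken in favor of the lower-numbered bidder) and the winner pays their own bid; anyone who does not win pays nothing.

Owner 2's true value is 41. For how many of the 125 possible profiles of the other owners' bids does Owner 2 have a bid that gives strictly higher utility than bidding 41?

48

Others bid (5, 5, 5): truth gives 0; bid 11 gives 30 > 0. Violating.
Others bid (5, 5, 11): truth gives 0; bid 11 gives 30 > 0. Violating.
Others bid (5, 5, 19): truth gives 0; bid 19 gives 22 > 0. Violating.
Others bid (5, 5, 33): truth gives 0; bid 33 gives 8 > 0. Violating.
Others bid (5, 5, 41): truth gives 0; no alternative beats it.
Others bid (5, 11, 41): truth gives 0; no alternative beats it.
(Checking all 125 profiles: 48 have a profitable deviation, 77 do not.)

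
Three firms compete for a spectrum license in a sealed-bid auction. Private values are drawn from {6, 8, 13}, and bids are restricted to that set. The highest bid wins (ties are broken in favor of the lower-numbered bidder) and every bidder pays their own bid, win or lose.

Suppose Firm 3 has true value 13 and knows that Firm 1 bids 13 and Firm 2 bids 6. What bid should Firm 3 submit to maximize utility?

6

Bid 6: loses but pays 6, utility -6.
Bid 8: loses but pays 8, utility -8.
Bid 13: loses but pays 13, utility -13.
The best choice is 6 with utility -6.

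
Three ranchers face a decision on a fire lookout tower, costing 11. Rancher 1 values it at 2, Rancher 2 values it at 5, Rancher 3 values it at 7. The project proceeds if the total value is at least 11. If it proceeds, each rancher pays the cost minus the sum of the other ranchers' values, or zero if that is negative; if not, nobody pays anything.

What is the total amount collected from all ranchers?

Total value 14 ≥ cost 11, so it is built.
Rancher 1: others sum to 12; max(0, 11 - 12) = 0.
Rancher 2: others sum to 9; max(0, 11 - 9) = 2.
Rancher 3: others sum to 7; max(0, 11 - 7) = 4.
Total collected = 0 + 2 + 4 = 6.

6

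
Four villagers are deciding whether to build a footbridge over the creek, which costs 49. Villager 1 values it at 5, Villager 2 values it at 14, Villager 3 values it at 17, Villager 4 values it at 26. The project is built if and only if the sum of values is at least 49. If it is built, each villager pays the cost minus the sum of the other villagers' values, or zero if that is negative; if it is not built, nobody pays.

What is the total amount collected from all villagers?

18

Total value 62 ≥ cost 49, so it is built.
Villager 1: others sum to 57; max(0, 49 - 57) = 0.
Villager 2: others sum to 48; max(0, 49 - 48) = 1.
Villager 3: others sum to 45; max(0, 49 - 45) = 4.
Villager 4: others sum to 36; max(0, 49 - 36) = 13.
Total collected = 0 + 1 + 4 + 13 = 18.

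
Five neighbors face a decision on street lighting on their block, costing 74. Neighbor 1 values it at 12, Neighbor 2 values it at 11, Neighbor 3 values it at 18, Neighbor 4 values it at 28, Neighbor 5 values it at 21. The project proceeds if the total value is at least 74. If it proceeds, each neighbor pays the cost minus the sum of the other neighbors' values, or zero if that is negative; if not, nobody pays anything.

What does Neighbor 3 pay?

2

Total value 90 ≥ cost 74, so the project is built.
The other neighbors' values sum to 72.
Cost minus that sum is 74 - 72 = 2.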